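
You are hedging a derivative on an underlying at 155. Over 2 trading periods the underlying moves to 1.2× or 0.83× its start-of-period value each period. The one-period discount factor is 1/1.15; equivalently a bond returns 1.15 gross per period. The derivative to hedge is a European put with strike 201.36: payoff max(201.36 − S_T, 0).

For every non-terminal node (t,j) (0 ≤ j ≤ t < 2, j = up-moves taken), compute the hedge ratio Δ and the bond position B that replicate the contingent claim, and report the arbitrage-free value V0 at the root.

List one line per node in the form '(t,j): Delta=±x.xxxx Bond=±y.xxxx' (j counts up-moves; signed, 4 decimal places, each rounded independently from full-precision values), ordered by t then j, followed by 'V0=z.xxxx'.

(0,0): Delta=-0.7136 Bond=120.2179
(1,0): Delta=-1.0000 Bond=175.0957
(1,1): Delta=-0.6827 Bond=132.4935
V0=9.6095

No-arbitrage ⇒ martingale measure with p* = (R−d)/(u−d) = 0.8649.
Terminal values V(2,·): V(2,0)=94.5805, V(2,1)=46.9800, V(2,2)=0.0000
(1,0): S=128.6500. Δ = (V_up−V_dn)/(S_up−S_dn) = (46.9800−94.5805)/(154.3800−106.7795) = -1.0000. V = [p*·46.9800 + (1−p*)·94.5805]/1.15 = 46.4457. B = V − Δ·S = 175.0957.
(1,1): S=186.0000. Δ = (V_up−V_dn)/(S_up−S_dn) = (0.0000−46.9800)/(223.2000−154.3800) = -0.6827. V = [p*·0.0000 + (1−p*)·46.9800]/1.15 = 5.5206. B = V − Δ·S = 132.4935.
(0,0): S=155.0000. Δ = (V_up−V_dn)/(S_up−S_dn) = (5.5206−46.4457)/(186.0000−128.6500) = -0.7136. V = [p*·5.5206 + (1−p*)·46.4457]/1.15 = 9.6095. B = V − Δ·S = 120.2179.
The time-0 hedge costs 9.6095, which is the no-arbitrage price.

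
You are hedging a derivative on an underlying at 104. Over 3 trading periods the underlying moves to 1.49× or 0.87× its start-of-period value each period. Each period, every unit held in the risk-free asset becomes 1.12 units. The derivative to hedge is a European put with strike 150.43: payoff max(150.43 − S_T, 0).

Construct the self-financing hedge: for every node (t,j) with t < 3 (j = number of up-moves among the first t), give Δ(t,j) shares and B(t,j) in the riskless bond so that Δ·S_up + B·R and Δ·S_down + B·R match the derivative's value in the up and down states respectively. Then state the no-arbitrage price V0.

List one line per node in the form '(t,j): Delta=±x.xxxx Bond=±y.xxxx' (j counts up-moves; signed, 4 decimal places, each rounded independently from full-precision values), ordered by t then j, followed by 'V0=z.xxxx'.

(0,0): Delta=-0.4121 Bond=65.4159
(1,0): Delta=-0.6763 Bond=97.1680
(1,1): Delta=-0.1838 Bond=37.8906
(2,0): Delta=-1.0000 Bond=134.3125
(2,1): Delta=-0.3965 Bond=71.1114
(2,2): Delta=0.0000 Bond=0.0000
V0=22.5590

Risk-neutral probability p* = (R−d)/(u−d) = (1.12−0.87)/(1.49−0.87) = 0.4032.
At expiry t=3: V(3,0)=81.9457, V(3,1)=33.1408, V(3,2)=0.0000, V(3,3)=0.0000
(2,0): S=78.7176. Δ = (V_up−V_dn)/(S_up−S_dn) = (33.1408−81.9457)/(117.2892−68.4843) = -1.0000. V = [p*·33.1408 + (1−p*)·81.9457]/1.12 = 55.5949. B = V − Δ·S = 134.3125.
(2,1): S=134.8152. Δ = (V_up−V_dn)/(S_up−S_dn) = (0.0000−33.1408)/(200.8746−117.2892) = -0.3965. V = [p*·0.0000 + (1−p*)·33.1408]/1.12 = 17.6585. B = V − Δ·S = 71.1114.
(2,2): S=230.8904. Δ = (V_up−V_dn)/(S_up−S_dn) = (0.0000−0.0000)/(344.0267−200.8746) = 0.0000. V = [p*·0.0000 + (1−p*)·0.0000]/1.12 = 0.0000. B = V − Δ·S = 0.0000.
(1,0): S=90.4800. Δ = (V_up−V_dn)/(S_up−S_dn) = (17.6585−55.5949)/(134.8152−78.7176) = -0.6763. V = [p*·17.6585 + (1−p*)·55.5949]/1.12 = 35.9803. B = V − Δ·S = 97.1680.
(1,1): S=154.9600. Δ = (V_up−V_dn)/(S_up−S_dn) = (0.0000−17.6585)/(230.8904−134.8152) = -0.1838. V = [p*·0.0000 + (1−p*)·17.6585]/1.12 = 9.4091. B = V − Δ·S = 37.8906.
(0,0): S=104.0000. Δ = (V_up−V_dn)/(S_up−S_dn) = (9.4091−35.9803)/(154.9600−90.4800) = -0.4121. V = [p*·9.4091 + (1−p*)·35.9803]/1.12 = 22.5590. B = V − Δ·S = 65.4159.
The time-0 hedge costs 22.5590, which is the no-arbitrage price.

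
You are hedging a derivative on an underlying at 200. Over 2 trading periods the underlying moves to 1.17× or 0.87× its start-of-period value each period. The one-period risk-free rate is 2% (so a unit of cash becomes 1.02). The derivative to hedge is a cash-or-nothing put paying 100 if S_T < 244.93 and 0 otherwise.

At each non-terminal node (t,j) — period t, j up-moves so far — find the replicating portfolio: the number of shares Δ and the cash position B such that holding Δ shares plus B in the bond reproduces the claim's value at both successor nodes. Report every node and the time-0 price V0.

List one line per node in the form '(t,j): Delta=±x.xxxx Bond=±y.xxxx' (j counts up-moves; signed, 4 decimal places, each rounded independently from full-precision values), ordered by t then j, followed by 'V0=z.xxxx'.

The replicating-portfolio and risk-neutral prices coincide; use p* = (1.02−0.87)/(1.17−0.87) = 0.5000 for the latter.
Terminal payoffs: V(2,0)=100.0000, V(2,1)=100.0000, V(2,2)=0.0000
(1,0): S=174.0000. Δ = (V_up−V_dn)/(S_up−S_dn) = (100.0000−100.0000)/(203.5800−151.3800) = 0.0000. V = [p*·100.0000 + (1−p*)·100.0000]/1.02 = 98.0392. B = V − Δ·S = 98.0392.
(1,1): S=234.0000. Δ = (V_up−V_dn)/(S_up−S_dn) = (0.0000−100.0000)/(273.7800−203.5800) = -1.4245. V = [p*·0.0000 + (1−p*)·100.0000]/1.02 = 49.0196. B = V − Δ·S = 382.3529.
(0,0): S=200.0000. Δ = (V_up−V_dn)/(S_up−S_dn) = (49.0196−98.0392)/(234.0000−174.0000) = -0.8170. V = [p*·49.0196 + (1−p*)·98.0392]/1.02 = 72.0877. B = V − Δ·S = 235.4864.
Each (Δ,B) replicates both successor values, so the strategy is self-financing and V0 is arbitrage-free.

(0,0): Delta=-0.8170 Bond=235.4864
(1,0): Delta=0.0000 Bond=98.0392
(1,1): Delta=-1.4245 Bond=382.3529
V0=72.0877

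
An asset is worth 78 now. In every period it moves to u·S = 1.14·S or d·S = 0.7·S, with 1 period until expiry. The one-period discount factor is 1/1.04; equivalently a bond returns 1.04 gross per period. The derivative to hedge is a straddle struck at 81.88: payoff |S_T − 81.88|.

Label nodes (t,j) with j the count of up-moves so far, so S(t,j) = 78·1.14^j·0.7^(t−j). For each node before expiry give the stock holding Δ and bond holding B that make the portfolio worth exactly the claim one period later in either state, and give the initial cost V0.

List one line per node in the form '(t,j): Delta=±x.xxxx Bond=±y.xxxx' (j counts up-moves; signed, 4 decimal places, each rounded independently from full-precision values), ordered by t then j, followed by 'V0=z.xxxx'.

(0,0): Delta=-0.5897 Bond=57.1923
V0=11.1923

Under the risk-neutral measure, an up-move has probability p* = (R−d)/(u−d) = 0.7727 and values discount at R = 1.04.
Payoff layer (t=1): V(1,0)=27.2800, V(1,1)=7.0400
  t=0,j=0: stock 78.0000 → up 88.9200 (V=7.0400), down 54.6000 (V=27.2800). Price 11.1923; hedge Δ=-0.5897, bond B=57.1923.
Each (Δ,B) replicates both successor values, so the strategy is self-financing and V0 is arbitrage-free.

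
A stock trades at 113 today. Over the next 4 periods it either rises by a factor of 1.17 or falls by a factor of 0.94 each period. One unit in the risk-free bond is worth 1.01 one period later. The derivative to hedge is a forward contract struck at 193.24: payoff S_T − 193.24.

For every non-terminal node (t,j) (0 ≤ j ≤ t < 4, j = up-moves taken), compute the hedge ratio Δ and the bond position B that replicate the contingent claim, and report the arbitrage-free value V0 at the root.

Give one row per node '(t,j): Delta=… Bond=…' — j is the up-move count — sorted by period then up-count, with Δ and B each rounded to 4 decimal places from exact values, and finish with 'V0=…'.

(0,0): Delta=1.0000 Bond=-185.6998
(1,0): Delta=1.0000 Bond=-187.5568
(1,1): Delta=1.0000 Bond=-187.5568
(2,0): Delta=1.0000 Bond=-189.4324
(2,1): Delta=1.0000 Bond=-189.4324
(2,2): Delta=1.0000 Bond=-189.4324
(3,0): Delta=1.0000 Bond=-191.3267
(3,1): Delta=1.0000 Bond=-191.3267
(3,2): Delta=1.0000 Bond=-191.3267
(3,3): Delta=1.0000 Bond=-191.3267
V0=-72.6998

Under the risk-neutral measure, an up-move has probability p* = (R−d)/(u−d) = 0.3043 and values discount at R = 1.01.
Terminal values V(4,·): V(4,0)=-105.0154, V(4,1)=-83.4285, V(4,2)=-56.5597, V(4,3)=-23.1167, V(4,4)=18.5093
  t=3,j=0: stock 93.8560 → up 109.8115 (V=-83.4285), down 88.2246 (V=-105.0154). Price -97.4707; hedge Δ=1.0000, bond B=-191.3267.
  t=3,j=1: stock 116.8208 → up 136.6803 (V=-56.5597), down 109.8115 (V=-83.4285). Price -74.5060; hedge Δ=1.0000, bond B=-191.3267.
  t=3,j=2: stock 145.4046 → up 170.1233 (V=-23.1167), down 136.6803 (V=-56.5597). Price -45.9222; hedge Δ=1.0000, bond B=-191.3267.
  t=3,j=3: stock 180.9823 → up 211.7493 (V=18.5093), down 170.1233 (V=-23.1167). Price -10.3445; hedge Δ=1.0000, bond B=-191.3267.
  t=2,j=0: stock 99.8468 → up 116.8208 (V=-74.5060), down 93.8560 (V=-97.4707). Price -89.5856; hedge Δ=1.0000, bond B=-189.4324.
  t=2,j=1: stock 124.2774 → up 145.4046 (V=-45.9222), down 116.8208 (V=-74.5060). Price -65.1550; hedge Δ=1.0000, bond B=-189.4324.
  t=2,j=2: stock 154.6857 → up 180.9823 (V=-10.3445), down 145.4046 (V=-45.9222). Price -34.7467; hedge Δ=1.0000, bond B=-189.4324.
  t=1,j=0: stock 106.2200 → up 124.2774 (V=-65.1550), down 99.8468 (V=-89.5856). Price -81.3368; hedge Δ=1.0000, bond B=-187.5568.
  t=1,j=1: stock 132.2100 → up 154.6857 (V=-34.7467), down 124.2774 (V=-65.1550). Price -55.3468; hedge Δ=1.0000, bond B=-187.5568.
  t=0,j=0: stock 113.0000 → up 132.2100 (V=-55.3468), down 106.2200 (V=-81.3368). Price -72.6998; hedge Δ=1.0000, bond B=-185.6998.
Root portfolio cost Δ·113+B reproduces V0=-72.6998.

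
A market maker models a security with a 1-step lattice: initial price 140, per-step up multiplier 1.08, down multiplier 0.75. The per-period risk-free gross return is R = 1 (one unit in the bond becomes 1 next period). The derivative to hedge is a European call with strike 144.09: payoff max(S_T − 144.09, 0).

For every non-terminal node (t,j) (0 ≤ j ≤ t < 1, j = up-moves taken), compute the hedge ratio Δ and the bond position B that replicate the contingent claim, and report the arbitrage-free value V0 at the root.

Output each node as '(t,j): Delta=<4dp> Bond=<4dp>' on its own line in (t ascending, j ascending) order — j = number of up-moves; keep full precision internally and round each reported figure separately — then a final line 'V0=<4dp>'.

No-arbitrage ⇒ martingale measure with p* = (R−d)/(u−d) = 0.7576.
Terminal values V(1,·): V(1,0)=0.0000, V(1,1)=7.1100
  t=0,j=0: stock 140.0000 → up 151.2000 (V=7.1100), down 105.0000 (V=0.0000). Price 5.3864; hedge Δ=0.1539, bond B=-16.1591.
The time-0 hedge costs 5.3864, which is the no-arbitrage price.

(0,0): Delta=0.1539 Bond=-16.1591
V0=5.3864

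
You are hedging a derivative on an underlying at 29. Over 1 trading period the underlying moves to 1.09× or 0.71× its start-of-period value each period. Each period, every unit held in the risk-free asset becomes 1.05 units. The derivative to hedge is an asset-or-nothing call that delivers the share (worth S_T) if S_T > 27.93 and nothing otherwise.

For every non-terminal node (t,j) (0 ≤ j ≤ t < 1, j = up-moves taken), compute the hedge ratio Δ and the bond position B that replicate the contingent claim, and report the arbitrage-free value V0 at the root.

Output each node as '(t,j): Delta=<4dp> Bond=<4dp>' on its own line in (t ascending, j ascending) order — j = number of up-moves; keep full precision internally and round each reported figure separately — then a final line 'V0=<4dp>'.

Risk-neutral probability p* = (R−d)/(u−d) = (1.05−0.71)/(1.09−0.71) = 0.8947.
Terminal values V(1,·): V(1,0)=0.0000, V(1,1)=31.6100
(0,0): S=29.0000. Δ = (V_up−V_dn)/(S_up−S_dn) = (31.6100−0.0000)/(31.6100−20.5900) = 2.8684. V = [p*·31.6100 + (1−p*)·0.0000]/1.05 = 26.9358. B = V − Δ·S = -56.2484.
Check: Δ(0,0)·S0 + B(0,0) = 26.9358 = V0.

(0,0): Delta=2.8684 Bond=-56.2484
V0=26.9358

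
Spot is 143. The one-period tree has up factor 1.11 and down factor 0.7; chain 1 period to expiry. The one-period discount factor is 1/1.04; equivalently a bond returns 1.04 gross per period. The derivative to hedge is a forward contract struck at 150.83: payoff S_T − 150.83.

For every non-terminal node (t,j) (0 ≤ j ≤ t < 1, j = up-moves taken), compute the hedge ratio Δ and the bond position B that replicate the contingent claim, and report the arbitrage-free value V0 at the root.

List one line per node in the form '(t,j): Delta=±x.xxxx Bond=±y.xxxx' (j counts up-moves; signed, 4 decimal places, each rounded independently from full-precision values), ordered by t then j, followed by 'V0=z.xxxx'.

The replicating-portfolio and risk-neutral prices coincide; use p* = (1.04−0.7)/(1.11−0.7) = 0.8293 for the latter.
Terminal values V(1,·): V(1,0)=-50.7300, V(1,1)=7.9000
Node (0,0) S=143.0000: V=(p*·7.9000+(1−p*)·-50.7300)/1.04=-2.0288; Δ=(7.9000−-50.7300)/(158.7300−100.1000)=1.0000; B=V−Δ·S=-145.0288
Root portfolio cost Δ·143+B reproduces V0=-2.0288.

(0,0): Delta=1.0000 Bond=-145.0288
V0=-2.0288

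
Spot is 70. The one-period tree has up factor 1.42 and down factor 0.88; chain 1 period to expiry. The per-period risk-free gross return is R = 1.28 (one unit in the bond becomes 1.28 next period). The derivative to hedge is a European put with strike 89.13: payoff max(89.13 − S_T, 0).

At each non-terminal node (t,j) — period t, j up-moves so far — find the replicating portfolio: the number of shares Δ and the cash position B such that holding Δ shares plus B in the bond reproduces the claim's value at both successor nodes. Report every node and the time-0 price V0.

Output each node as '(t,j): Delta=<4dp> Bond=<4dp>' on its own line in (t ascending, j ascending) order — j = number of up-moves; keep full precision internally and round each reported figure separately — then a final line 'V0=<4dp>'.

(0,0): Delta=-0.7283 Bond=56.5576
V0=5.5761

The replicating-portfolio and risk-neutral prices coincide; use p* = (1.28−0.88)/(1.42−0.88) = 0.7407 for the latter.
Terminal payoffs: V(1,0)=27.5300, V(1,1)=0.0000
  t=0,j=0: stock 70.0000 → up 99.4000 (V=0.0000), down 61.6000 (V=27.5300). Price 5.5761; hedge Δ=-0.7283, bond B=56.5576.
Root portfolio cost Δ·70+B reproduces V0=5.5761.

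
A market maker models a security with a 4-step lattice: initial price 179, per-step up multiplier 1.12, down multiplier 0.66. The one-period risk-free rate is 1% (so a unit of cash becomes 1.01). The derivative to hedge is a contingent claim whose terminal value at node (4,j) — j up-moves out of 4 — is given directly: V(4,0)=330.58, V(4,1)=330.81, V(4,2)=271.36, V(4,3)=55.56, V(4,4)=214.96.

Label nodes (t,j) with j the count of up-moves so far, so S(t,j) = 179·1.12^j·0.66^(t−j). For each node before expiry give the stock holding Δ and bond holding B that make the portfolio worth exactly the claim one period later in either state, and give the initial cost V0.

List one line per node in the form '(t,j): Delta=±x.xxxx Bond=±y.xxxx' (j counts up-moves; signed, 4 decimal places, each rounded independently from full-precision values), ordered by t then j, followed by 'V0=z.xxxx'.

Since d<R<u, set p* = (R−d)/(u−d) = 0.7609; price each node as the discounted p*-expectation of its children.
Payoff layer (t=4): V(4,0)=330.5800, V(4,1)=330.8100, V(4,2)=271.3600, V(4,3)=55.5600, V(4,4)=214.9600
  t=3,j=0: stock 51.4618 → up 57.6372 (V=330.8100), down 33.9648 (V=330.5800). Price 327.4802; hedge Δ=0.0097, bond B=326.9802.
  t=3,j=1: stock 87.3291 → up 97.8086 (V=271.3600), down 57.6372 (V=330.8100). Price 282.7488; hedge Δ=-1.4799, bond B=411.9879.
  t=3,j=2: stock 148.1948 → up 165.9782 (V=55.5600), down 97.8086 (V=271.3600). Price 106.1033; hedge Δ=-3.1656, bond B=575.2337.
  t=3,j=3: stock 251.4821 → up 281.6600 (V=214.9600), down 165.9782 (V=55.5600). Price 175.0917; hedge Δ=1.3779, bond B=-171.4300.
  t=2,j=0: stock 77.9724 → up 87.3291 (V=282.7488), down 51.4618 (V=327.4802). Price 290.5401; hedge Δ=-1.2471, bond B=387.7822.
  t=2,j=1: stock 132.3168 → up 148.1948 (V=106.1033), down 87.3291 (V=282.7488). Price 146.8759; hedge Δ=-2.9022, bond B=530.8878.
  t=2,j=2: stock 224.5376 → up 251.4821 (V=175.0917), down 148.1948 (V=106.1033). Price 157.0242; hedge Δ=0.6679, bond B=7.0495.
  t=1,j=0: stock 118.1400 → up 132.3168 (V=146.8759), down 77.9724 (V=290.5401). Price 179.4360; hedge Δ=-2.6436, bond B=491.7494.
  t=1,j=1: stock 200.4800 → up 224.5376 (V=157.0242), down 132.3168 (V=146.8759). Price 153.0668; hedge Δ=0.1100, bond B=131.0051.
  t=0,j=0: stock 179.0000 → up 200.4800 (V=153.0668), down 118.1400 (V=179.4360). Price 157.7945; hedge Δ=-0.3202, bond B=215.1189.
Self-financing check: at every node Δ·S+B equals the discounted successor values.

(0,0): Delta=-0.3202 Bond=215.1189
(1,0): Delta=-2.6436 Bond=491.7494
(1,1): Delta=0.1100 Bond=131.0051
(2,0): Delta=-1.2471 Bond=387.7822
(2,1): Delta=-2.9022 Bond=530.8878
(2,2): Delta=0.6679 Bond=7.0495
(3,0): Delta=0.0097 Bond=326.9802
(3,1): Delta=-1.4799 Bond=411.9879
(3,2): Delta=-3.1656 Bond=575.2337
(3,3): Delta=1.3779 Bond=-171.4300
V0=157.7945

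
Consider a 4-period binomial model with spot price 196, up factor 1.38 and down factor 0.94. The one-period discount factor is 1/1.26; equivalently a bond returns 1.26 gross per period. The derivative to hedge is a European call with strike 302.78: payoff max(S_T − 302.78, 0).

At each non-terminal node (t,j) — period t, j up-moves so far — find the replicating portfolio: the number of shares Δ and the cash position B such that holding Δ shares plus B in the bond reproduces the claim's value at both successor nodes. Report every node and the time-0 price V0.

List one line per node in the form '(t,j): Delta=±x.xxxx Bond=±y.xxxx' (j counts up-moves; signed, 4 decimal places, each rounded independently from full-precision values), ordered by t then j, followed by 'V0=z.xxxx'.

No-arbitrage ⇒ martingale measure with p* = (R−d)/(u−d) = 0.7273.
Terminal payoffs: V(4,0)=0.0000, V(4,1)=0.0000, V(4,2)=27.0347, V(4,3)=181.4160, V(4,4)=408.0609
Node (3,0) S=162.7945: V=(p*·0.0000+(1−p*)·0.0000)/1.26=0.0000; Δ=(0.0000−0.0000)/(224.6564−153.0268)=0.0000; B=V−Δ·S=0.0000
Node (3,1) S=238.9961: V=(p*·27.0347+(1−p*)·0.0000)/1.26=15.6044; Δ=(27.0347−0.0000)/(329.8147−224.6564)=0.2571; B=V−Δ·S=-45.8380
Node (3,2) S=350.8667: V=(p*·181.4160+(1−p*)·27.0347)/1.26=110.5651; Δ=(181.4160−27.0347)/(484.1960−329.8147)=1.0000; B=V−Δ·S=-240.3016
Node (3,3) S=515.1021: V=(p*·408.0609+(1−p*)·181.4160)/1.26=274.8005; Δ=(408.0609−181.4160)/(710.8409−484.1960)=1.0000; B=V−Δ·S=-240.3016
Node (2,0) S=173.1856: V=(p*·15.6044+(1−p*)·0.0000)/1.26=9.0069; Δ=(15.6044−0.0000)/(238.9961−162.7945)=0.2048; B=V−Δ·S=-26.4577
Node (2,1) S=254.2512: V=(p*·110.5651+(1−p*)·15.6044)/1.26=67.1958; Δ=(110.5651−15.6044)/(350.8667−238.9961)=0.8488; B=V−Δ·S=-148.6239
Node (2,2) S=373.2624: V=(p*·274.8005+(1−p*)·110.5651)/1.26=182.5469; Δ=(274.8005−110.5651)/(515.1021−350.8667)=1.0000; B=V−Δ·S=-190.7155
Node (1,0) S=184.2400: V=(p*·67.1958+(1−p*)·9.0069)/1.26=40.7350; Δ=(67.1958−9.0069)/(254.2512−173.1856)=0.7178; B=V−Δ·S=-91.5126
Node (1,1) S=270.4800: V=(p*·182.5469+(1−p*)·67.1958)/1.26=119.9107; Δ=(182.5469−67.1958)/(373.2624−254.2512)=0.9692; B=V−Δ·S=-142.2508
Node (0,0) S=196.0000: V=(p*·119.9107+(1−p*)·40.7350)/1.26=78.0296; Δ=(119.9107−40.7350)/(270.4800−184.2400)=0.9181; B=V−Δ·S=-101.9151
Check: Δ(0,0)·S0 + B(0,0) = 78.0296 = V0.

(0,0): Delta=0.9181 Bond=-101.9151
(1,0): Delta=0.7178 Bond=-91.5126
(1,1): Delta=0.9692 Bond=-142.2508
(2,0): Delta=0.2048 Bond=-26.4577
(2,1): Delta=0.8488 Bond=-148.6239
(2,2): Delta=1.0000 Bond=-190.7155
(3,0): Delta=0.0000 Bond=0.0000
(3,1): Delta=0.2571 Bond=-45.8380
(3,2): Delta=1.0000 Bond=-240.3016
(3,3): Delta=1.0000 Bond=-240.3016
V0=78.0296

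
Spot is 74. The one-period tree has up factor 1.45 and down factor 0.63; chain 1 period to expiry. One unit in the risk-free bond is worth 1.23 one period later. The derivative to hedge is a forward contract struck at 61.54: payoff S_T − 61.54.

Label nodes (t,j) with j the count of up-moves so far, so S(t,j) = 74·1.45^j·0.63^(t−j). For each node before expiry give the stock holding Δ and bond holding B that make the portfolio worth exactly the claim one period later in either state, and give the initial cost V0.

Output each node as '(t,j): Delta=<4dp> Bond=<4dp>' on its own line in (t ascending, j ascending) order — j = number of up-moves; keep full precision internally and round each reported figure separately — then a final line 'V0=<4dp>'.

Since d<R<u, set p* = (R−d)/(u−d) = 0.7317; price each node as the discounted p*-expectation of its children.
Payoff layer (t=1): V(1,0)=-14.9200, V(1,1)=45.7600
Node (0,0) S=74.0000: V=(p*·45.7600+(1−p*)·-14.9200)/1.23=23.9675; Δ=(45.7600−-14.9200)/(107.3000−46.6200)=1.0000; B=V−Δ·S=-50.0325
The time-0 hedge costs 23.9675, which is the no-arbitrage price.

(0,0): Delta=1.0000 Bond=-50.0325
V0=23.9675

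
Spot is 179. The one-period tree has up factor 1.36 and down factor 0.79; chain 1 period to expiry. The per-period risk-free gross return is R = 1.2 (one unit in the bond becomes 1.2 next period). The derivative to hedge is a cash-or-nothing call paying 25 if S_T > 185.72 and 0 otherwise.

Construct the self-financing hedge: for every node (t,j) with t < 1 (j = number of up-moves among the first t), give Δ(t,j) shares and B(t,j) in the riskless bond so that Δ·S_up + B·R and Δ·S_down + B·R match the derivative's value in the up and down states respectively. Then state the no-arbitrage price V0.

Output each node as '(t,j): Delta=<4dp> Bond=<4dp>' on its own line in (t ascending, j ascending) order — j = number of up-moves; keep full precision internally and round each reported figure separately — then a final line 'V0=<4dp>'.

Risk-neutral probability p* = (R−d)/(u−d) = (1.2−0.79)/(1.36−0.79) = 0.7193.
At expiry t=1: V(1,0)=0.0000, V(1,1)=25.0000
  t=0,j=0: stock 179.0000 → up 243.4400 (V=25.0000), down 141.4100 (V=0.0000). Price 14.9854; hedge Δ=0.2450, bond B=-28.8743.
The time-0 hedge costs 14.9854, which is the no-arbitrage price.

(0,0): Delta=0.2450 Bond=-28.8743
V0=14.9854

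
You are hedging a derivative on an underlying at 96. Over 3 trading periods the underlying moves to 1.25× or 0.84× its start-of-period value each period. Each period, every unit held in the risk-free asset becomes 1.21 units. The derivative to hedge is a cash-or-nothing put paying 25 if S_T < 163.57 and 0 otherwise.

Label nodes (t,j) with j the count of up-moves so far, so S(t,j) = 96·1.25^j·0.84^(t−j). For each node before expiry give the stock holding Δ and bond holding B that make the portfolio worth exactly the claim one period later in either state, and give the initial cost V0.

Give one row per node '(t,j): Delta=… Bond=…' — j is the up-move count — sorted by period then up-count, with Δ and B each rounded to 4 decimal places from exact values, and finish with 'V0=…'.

Under the risk-neutral measure, an up-move has probability p* = (R−d)/(u−d) = 0.9024 and values discount at R = 1.21.
Terminal payoffs: V(3,0)=25.0000, V(3,1)=25.0000, V(3,2)=25.0000, V(3,3)=0.0000
  t=2,j=0: stock 67.7376 → up 84.6720 (V=25.0000), down 56.8996 (V=25.0000). Price 20.6612; hedge Δ=0.0000, bond B=20.6612.
  t=2,j=1: stock 100.8000 → up 126.0000 (V=25.0000), down 84.6720 (V=25.0000). Price 20.6612; hedge Δ=0.0000, bond B=20.6612.
  t=2,j=2: stock 150.0000 → up 187.5000 (V=0.0000), down 126.0000 (V=25.0000). Price 2.0157; hedge Δ=-0.4065, bond B=62.9913.
  t=1,j=0: stock 80.6400 → up 100.8000 (V=20.6612), down 67.7376 (V=20.6612). Price 17.0753; hedge Δ=0.0000, bond B=17.0753.
  t=1,j=1: stock 120.0000 → up 150.0000 (V=2.0157), down 100.8000 (V=20.6612). Price 3.1692; hedge Δ=-0.3790, bond B=48.6459.
  t=0,j=0: stock 96.0000 → up 120.0000 (V=3.1692), down 80.6400 (V=17.0753). Price 3.7404; hedge Δ=-0.3533, bond B=37.6577.
The time-0 hedge costs 3.7404, which is the no-arbitrage price.

(0,0): Delta=-0.3533 Bond=37.6577
(1,0): Delta=0.0000 Bond=17.0753
(1,1): Delta=-0.3790 Bond=48.6459
(2,0): Delta=0.0000 Bond=20.6612
(2,1): Delta=0.0000 Bond=20.6612
(2,2): Delta=-0.4065 Bond=62.9913
V0=3.7404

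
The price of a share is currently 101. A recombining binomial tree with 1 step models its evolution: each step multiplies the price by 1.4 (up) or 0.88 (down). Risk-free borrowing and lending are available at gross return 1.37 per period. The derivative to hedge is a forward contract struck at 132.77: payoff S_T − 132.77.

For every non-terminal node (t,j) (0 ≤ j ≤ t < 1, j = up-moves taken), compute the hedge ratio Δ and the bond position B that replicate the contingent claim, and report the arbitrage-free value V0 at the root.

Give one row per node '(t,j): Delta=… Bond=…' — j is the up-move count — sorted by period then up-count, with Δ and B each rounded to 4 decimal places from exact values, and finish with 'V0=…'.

(0,0): Delta=1.0000 Bond=-96.9124
V0=4.0876

Since d<R<u, set p* = (R−d)/(u−d) = 0.9423; price each node as the discounted p*-expectation of its children.
Terminal values V(1,·): V(1,0)=-43.8900, V(1,1)=8.6300
  t=0,j=0: stock 101.0000 → up 141.4000 (V=8.6300), down 88.8800 (V=-43.8900). Price 4.0876; hedge Δ=1.0000, bond B=-96.9124.
The time-0 hedge costs 4.0876, which is the no-arbitrage price.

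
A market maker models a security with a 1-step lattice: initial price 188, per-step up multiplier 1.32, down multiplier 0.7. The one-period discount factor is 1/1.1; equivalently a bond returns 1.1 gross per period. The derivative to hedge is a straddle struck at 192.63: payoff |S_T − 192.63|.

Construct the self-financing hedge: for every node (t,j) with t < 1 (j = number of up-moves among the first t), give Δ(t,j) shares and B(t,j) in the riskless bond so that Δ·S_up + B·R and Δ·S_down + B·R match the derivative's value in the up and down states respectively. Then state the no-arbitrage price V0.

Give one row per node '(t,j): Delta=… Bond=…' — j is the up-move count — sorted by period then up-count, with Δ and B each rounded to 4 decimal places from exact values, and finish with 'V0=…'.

(0,0): Delta=-0.0472 Bond=61.1270
V0=52.2560

Risk-neutral probability p* = (R−d)/(u−d) = (1.1−0.7)/(1.32−0.7) = 0.6452.
Terminal values V(1,·): V(1,0)=61.0300, V(1,1)=55.5300
(0,0): S=188.0000. Δ = (V_up−V_dn)/(S_up−S_dn) = (55.5300−61.0300)/(248.1600−131.6000) = -0.0472. V = [p*·55.5300 + (1−p*)·61.0300]/1.1 = 52.2560. B = V − Δ·S = 61.1270.
Each (Δ,B) replicates both successor values, so the strategy is self-financing and V0 is arbitrage-free.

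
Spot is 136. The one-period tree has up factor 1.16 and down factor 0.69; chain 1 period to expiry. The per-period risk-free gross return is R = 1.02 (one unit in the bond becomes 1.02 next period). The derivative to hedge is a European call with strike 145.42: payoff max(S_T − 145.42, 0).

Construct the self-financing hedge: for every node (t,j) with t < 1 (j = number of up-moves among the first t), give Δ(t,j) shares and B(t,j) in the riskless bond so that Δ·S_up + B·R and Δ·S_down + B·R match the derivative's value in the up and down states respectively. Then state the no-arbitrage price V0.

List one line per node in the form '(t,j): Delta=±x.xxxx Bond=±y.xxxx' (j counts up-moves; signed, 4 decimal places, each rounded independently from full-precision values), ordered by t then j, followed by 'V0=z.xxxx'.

Under the risk-neutral measure, an up-move has probability p* = (R−d)/(u−d) = 0.7021 and values discount at R = 1.02.
At expiry t=1: V(1,0)=0.0000, V(1,1)=12.3400
  t=0,j=0: stock 136.0000 → up 157.7600 (V=12.3400), down 93.8400 (V=0.0000). Price 8.4944; hedge Δ=0.1931, bond B=-17.7610.
Root portfolio cost Δ·136+B reproduces V0=8.4944.

(0,0): Delta=0.1931 Bond=-17.7610
V0=8.4944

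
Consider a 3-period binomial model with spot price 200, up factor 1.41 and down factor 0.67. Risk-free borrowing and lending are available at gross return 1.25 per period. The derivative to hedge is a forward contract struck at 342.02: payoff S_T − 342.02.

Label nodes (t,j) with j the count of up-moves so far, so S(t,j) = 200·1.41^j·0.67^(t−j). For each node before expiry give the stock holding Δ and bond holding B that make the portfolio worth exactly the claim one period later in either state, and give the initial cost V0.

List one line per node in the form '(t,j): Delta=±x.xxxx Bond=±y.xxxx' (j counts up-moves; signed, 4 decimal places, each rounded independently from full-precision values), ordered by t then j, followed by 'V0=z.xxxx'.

No-arbitrage ⇒ martingale measure with p* = (R−d)/(u−d) = 0.7838.
Payoff layer (t=3): V(3,0)=-281.8674, V(3,1)=-215.4302, V(3,2)=-75.6146, V(3,3)=218.6242
  t=2,j=0: stock 89.7800 → up 126.5898 (V=-215.4302), down 60.1526 (V=-281.8674). Price -183.8360; hedge Δ=1.0000, bond B=-273.6160.
  t=2,j=1: stock 188.9400 → up 266.4054 (V=-75.6146), down 126.5898 (V=-215.4302). Price -84.6760; hedge Δ=1.0000, bond B=-273.6160.
  t=2,j=2: stock 397.6200 → up 560.6442 (V=218.6242), down 266.4054 (V=-75.6146). Price 124.0040; hedge Δ=1.0000, bond B=-273.6160.
  t=1,j=0: stock 134.0000 → up 188.9400 (V=-84.6760), down 89.7800 (V=-183.8360). Price -84.8928; hedge Δ=1.0000, bond B=-218.8928.
  t=1,j=1: stock 282.0000 → up 397.6200 (V=124.0040), down 188.9400 (V=-84.6760). Price 63.1072; hedge Δ=1.0000, bond B=-218.8928.
  t=0,j=0: stock 200.0000 → up 282.0000 (V=63.1072), down 134.0000 (V=-84.8928). Price 24.8858; hedge Δ=1.0000, bond B=-175.1142.
Root portfolio cost Δ·200+B reproduces V0=24.8858.

(0,0): Delta=1.0000 Bond=-175.1142
(1,0): Delta=1.0000 Bond=-218.8928
(1,1): Delta=1.0000 Bond=-218.8928
(2,0): Delta=1.0000 Bond=-273.6160
(2,1): Delta=1.0000 Bond=-273.6160
(2,2): Delta=1.0000 Bond=-273.6160
V0=24.8858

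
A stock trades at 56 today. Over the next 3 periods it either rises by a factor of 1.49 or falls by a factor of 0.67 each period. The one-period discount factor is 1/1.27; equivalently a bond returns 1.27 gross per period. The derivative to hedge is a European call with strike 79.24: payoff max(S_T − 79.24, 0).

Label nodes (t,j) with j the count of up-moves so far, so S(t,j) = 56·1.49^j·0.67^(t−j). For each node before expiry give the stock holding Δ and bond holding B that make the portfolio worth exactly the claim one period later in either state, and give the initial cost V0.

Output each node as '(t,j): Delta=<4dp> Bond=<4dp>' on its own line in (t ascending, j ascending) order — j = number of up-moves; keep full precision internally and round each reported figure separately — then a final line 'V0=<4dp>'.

Since d<R<u, set p* = (R−d)/(u−d) = 0.7317; price each node as the discounted p*-expectation of its children.
Terminal values V(3,·): V(3,0)=0.0000, V(3,1)=0.0000, V(3,2)=4.0582, V(3,3)=106.0051
Node (2,0) S=25.1384: V=(p*·0.0000+(1−p*)·0.0000)/1.27=0.0000; Δ=(0.0000−0.0000)/(37.4562−16.8427)=0.0000; B=V−Δ·S=0.0000
Node (2,1) S=55.9048: V=(p*·4.0582+(1−p*)·0.0000)/1.27=2.3381; Δ=(4.0582−0.0000)/(83.2982−37.4562)=0.0885; B=V−Δ·S=-2.6109
Node (2,2) S=124.3256: V=(p*·106.0051+(1−p*)·4.0582)/1.27=61.9319; Δ=(106.0051−4.0582)/(185.2451−83.2982)=1.0000; B=V−Δ·S=-62.3937
Node (1,0) S=37.5200: V=(p*·2.3381+(1−p*)·0.0000)/1.27=1.3471; Δ=(2.3381−0.0000)/(55.9048−25.1384)=0.0760; B=V−Δ·S=-1.5042
Node (1,1) S=83.4400: V=(p*·61.9319+(1−p*)·2.3381)/1.27=36.1758; Δ=(61.9319−2.3381)/(124.3256−55.9048)=0.8710; B=V−Δ·S=-36.4995
Node (0,0) S=56.0000: V=(p*·36.1758+(1−p*)·1.3471)/1.27=21.1272; Δ=(36.1758−1.3471)/(83.4400−37.5200)=0.7585; B=V−Δ·S=-21.3469
Each (Δ,B) replicates both successor values, so the strategy is self-financing and V0 is arbitrage-free.

(0,0): Delta=0.7585 Bond=-21.3469
(1,0): Delta=0.0760 Bond=-1.5042
(1,1): Delta=0.8710 Bond=-36.4995
(2,0): Delta=0.0000 Bond=0.0000
(2,1): Delta=0.0885 Bond=-2.6109
(2,2): Delta=1.0000 Bond=-62.3937
V0=21.1272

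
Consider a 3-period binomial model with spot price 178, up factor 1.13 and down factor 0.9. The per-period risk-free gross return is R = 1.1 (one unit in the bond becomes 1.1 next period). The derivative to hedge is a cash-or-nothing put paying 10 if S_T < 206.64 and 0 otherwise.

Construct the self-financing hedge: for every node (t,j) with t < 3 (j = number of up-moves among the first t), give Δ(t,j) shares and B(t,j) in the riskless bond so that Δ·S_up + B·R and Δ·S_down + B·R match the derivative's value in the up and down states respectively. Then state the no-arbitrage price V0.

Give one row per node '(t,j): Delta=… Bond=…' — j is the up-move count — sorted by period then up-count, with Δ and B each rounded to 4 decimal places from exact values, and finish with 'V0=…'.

Risk-neutral probability p* = (R−d)/(u−d) = (1.1−0.9)/(1.13−0.9) = 0.8696.
Payoff layer (t=3): V(3,0)=10.0000, V(3,1)=10.0000, V(3,2)=10.0000, V(3,3)=0.0000
Node (2,0) S=144.1800: V=(p*·10.0000+(1−p*)·10.0000)/1.1=9.0909; Δ=(10.0000−10.0000)/(162.9234−129.7620)=0.0000; B=V−Δ·S=9.0909
Node (2,1) S=181.0260: V=(p*·10.0000+(1−p*)·10.0000)/1.1=9.0909; Δ=(10.0000−10.0000)/(204.5594−162.9234)=0.0000; B=V−Δ·S=9.0909
Node (2,2) S=227.2882: V=(p*·0.0000+(1−p*)·10.0000)/1.1=1.1858; Δ=(0.0000−10.0000)/(256.8357−204.5594)=-0.1913; B=V−Δ·S=44.6640
Node (1,0) S=160.2000: V=(p*·9.0909+(1−p*)·9.0909)/1.1=8.2645; Δ=(9.0909−9.0909)/(181.0260−144.1800)=0.0000; B=V−Δ·S=8.2645
Node (1,1) S=201.1400: V=(p*·1.1858+(1−p*)·9.0909)/1.1=2.0153; Δ=(1.1858−9.0909)/(227.2882−181.0260)=-0.1709; B=V−Δ·S=36.3855
Node (0,0) S=178.0000: V=(p*·2.0153+(1−p*)·8.2645)/1.1=2.5731; Δ=(2.0153−8.2645)/(201.1400−160.2000)=-0.1526; B=V−Δ·S=29.7432
Self-financing check: at every node Δ·S+B equals the discounted successor values.

(0,0): Delta=-0.1526 Bond=29.7432
(1,0): Delta=0.0000 Bond=8.2645
(1,1): Delta=-0.1709 Bond=36.3855
(2,0): Delta=0.0000 Bond=9.0909
(2,1): Delta=0.0000 Bond=9.0909
(2,2): Delta=-0.1913 Bond=44.6640
V0=2.5731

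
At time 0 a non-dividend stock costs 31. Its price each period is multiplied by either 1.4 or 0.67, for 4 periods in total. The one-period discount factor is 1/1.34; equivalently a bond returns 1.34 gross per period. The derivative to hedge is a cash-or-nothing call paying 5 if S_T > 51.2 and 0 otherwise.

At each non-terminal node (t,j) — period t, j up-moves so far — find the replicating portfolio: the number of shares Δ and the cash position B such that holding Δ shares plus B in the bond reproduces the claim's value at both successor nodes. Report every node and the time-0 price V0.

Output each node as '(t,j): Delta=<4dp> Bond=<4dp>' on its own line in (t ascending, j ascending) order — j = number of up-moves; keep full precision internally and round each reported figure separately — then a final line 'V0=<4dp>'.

(0,0): Delta=0.0191 Bond=0.9033
(1,0): Delta=0.1547 Bond=-1.6066
(1,1): Delta=0.0133 Bond=1.4627
(2,0): Delta=0.0000 Bond=0.0000
(2,1): Delta=0.1613 Bond=-2.3457
(2,2): Delta=0.0069 Bond=2.3457
(3,0): Delta=0.0000 Bond=0.0000
(3,1): Delta=0.0000 Bond=0.0000
(3,2): Delta=0.1682 Bond=-3.4247
(3,3): Delta=0.0000 Bond=3.7313
V0=1.4946

No-arbitrage ⇒ martingale measure with p* = (R−d)/(u−d) = 0.9178.
Terminal payoffs: V(4,0)=0.0000, V(4,1)=0.0000, V(4,2)=0.0000, V(4,3)=5.0000, V(4,4)=5.0000
Node (3,0) S=9.3237: V=(p*·0.0000+(1−p*)·0.0000)/1.34=0.0000; Δ=(0.0000−0.0000)/(13.0531−6.2468)=0.0000; B=V−Δ·S=0.0000
Node (3,1) S=19.4823: V=(p*·0.0000+(1−p*)·0.0000)/1.34=0.0000; Δ=(0.0000−0.0000)/(27.2752−13.0531)=0.0000; B=V−Δ·S=0.0000
Node (3,2) S=40.7092: V=(p*·5.0000+(1−p*)·0.0000)/1.34=3.4247; Δ=(5.0000−0.0000)/(56.9929−27.2752)=0.1682; B=V−Δ·S=-3.4247
Node (3,3) S=85.0640: V=(p*·5.0000+(1−p*)·5.0000)/1.34=3.7313; Δ=(5.0000−5.0000)/(119.0896−56.9929)=0.0000; B=V−Δ·S=3.7313
Node (2,0) S=13.9159: V=(p*·0.0000+(1−p*)·0.0000)/1.34=0.0000; Δ=(0.0000−0.0000)/(19.4823−9.3237)=0.0000; B=V−Δ·S=0.0000
Node (2,1) S=29.0780: V=(p*·3.4247+(1−p*)·0.0000)/1.34=2.3457; Δ=(3.4247−0.0000)/(40.7092−19.4823)=0.1613; B=V−Δ·S=-2.3457
Node (2,2) S=60.7600: V=(p*·3.7313+(1−p*)·3.4247)/1.34=2.7658; Δ=(3.7313−3.4247)/(85.0640−40.7092)=0.0069; B=V−Δ·S=2.3457
Node (1,0) S=20.7700: V=(p*·2.3457+(1−p*)·0.0000)/1.34=1.6066; Δ=(2.3457−0.0000)/(29.0780−13.9159)=0.1547; B=V−Δ·S=-1.6066
Node (1,1) S=43.4000: V=(p*·2.7658+(1−p*)·2.3457)/1.34=2.0382; Δ=(2.7658−2.3457)/(60.7600−29.0780)=0.0133; B=V−Δ·S=1.4627
Node (0,0) S=31.0000: V=(p*·2.0382+(1−p*)·1.6066)/1.34=1.4946; Δ=(2.0382−1.6066)/(43.4000−20.7700)=0.0191; B=V−Δ·S=0.9033
Each (Δ,B) replicates both successor values, so the strategy is self-financing and V0 is arbitrage-free.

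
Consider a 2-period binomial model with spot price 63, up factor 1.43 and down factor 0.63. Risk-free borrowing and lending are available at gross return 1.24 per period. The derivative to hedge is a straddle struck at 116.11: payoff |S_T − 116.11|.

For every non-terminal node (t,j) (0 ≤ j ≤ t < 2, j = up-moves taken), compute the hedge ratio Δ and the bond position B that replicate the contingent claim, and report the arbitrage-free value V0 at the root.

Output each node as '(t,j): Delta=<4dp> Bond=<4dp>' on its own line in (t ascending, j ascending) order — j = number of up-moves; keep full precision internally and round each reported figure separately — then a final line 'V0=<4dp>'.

(0,0): Delta=-0.6896 Bond=65.5799
(1,0): Delta=-1.0000 Bond=93.6371
(1,1): Delta=-0.6471 Bond=77.4823
V0=22.1323

The replicating-portfolio and risk-neutral prices coincide; use p* = (1.24−0.63)/(1.43−0.63) = 0.7625 for the latter.
Terminal payoffs: V(2,0)=91.1053, V(2,1)=59.3533, V(2,2)=12.7187
Node (1,0) S=39.6900: V=(p*·59.3533+(1−p*)·91.1053)/1.24=53.9471; Δ=(59.3533−91.1053)/(56.7567−25.0047)=-1.0000; B=V−Δ·S=93.6371
Node (1,1) S=90.0900: V=(p*·12.7187+(1−p*)·59.3533)/1.24=19.1890; Δ=(12.7187−59.3533)/(128.8287−56.7567)=-0.6471; B=V−Δ·S=77.4823
Node (0,0) S=63.0000: V=(p*·19.1890+(1−p*)·53.9471)/1.24=22.1323; Δ=(19.1890−53.9471)/(90.0900−39.6900)=-0.6896; B=V−Δ·S=65.5799
Each (Δ,B) replicates both successor values, so the strategy is self-financing and V0 is arbitrage-free.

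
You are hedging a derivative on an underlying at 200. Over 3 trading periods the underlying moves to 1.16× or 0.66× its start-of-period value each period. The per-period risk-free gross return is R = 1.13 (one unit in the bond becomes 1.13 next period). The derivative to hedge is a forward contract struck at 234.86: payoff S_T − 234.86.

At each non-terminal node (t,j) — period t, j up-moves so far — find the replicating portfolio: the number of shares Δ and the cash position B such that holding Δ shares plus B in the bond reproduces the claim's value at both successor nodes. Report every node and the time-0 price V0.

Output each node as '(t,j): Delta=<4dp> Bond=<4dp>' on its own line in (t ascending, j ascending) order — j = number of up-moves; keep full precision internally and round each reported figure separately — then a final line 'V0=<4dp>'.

Since d<R<u, set p* = (R−d)/(u−d) = 0.9400; price each node as the discounted p*-expectation of its children.
Terminal values V(3,·): V(3,0)=-177.3608, V(3,1)=-133.8008, V(3,2)=-57.2408, V(3,3)=77.3192
  t=2,j=0: stock 87.1200 → up 101.0592 (V=-133.8008), down 57.4992 (V=-177.3608). Price -120.7207; hedge Δ=1.0000, bond B=-207.8407.
  t=2,j=1: stock 153.1200 → up 177.6192 (V=-57.2408), down 101.0592 (V=-133.8008). Price -54.7207; hedge Δ=1.0000, bond B=-207.8407.
  t=2,j=2: stock 269.1200 → up 312.1792 (V=77.3192), down 177.6192 (V=-57.2408). Price 61.2793; hedge Δ=1.0000, bond B=-207.8407.
  t=1,j=0: stock 132.0000 → up 153.1200 (V=-54.7207), down 87.1200 (V=-120.7207). Price -51.9298; hedge Δ=1.0000, bond B=-183.9298.
  t=1,j=1: stock 232.0000 → up 269.1200 (V=61.2793), down 153.1200 (V=-54.7207). Price 48.0702; hedge Δ=1.0000, bond B=-183.9298.
  t=0,j=0: stock 200.0000 → up 232.0000 (V=48.0702), down 132.0000 (V=-51.9298). Price 37.2302; hedge Δ=1.0000, bond B=-162.7698.
Self-financing check: at every node Δ·S+B equals the discounted successor values.

(0,0): Delta=1.0000 Bond=-162.7698
(1,0): Delta=1.0000 Bond=-183.9298
(1,1): Delta=1.0000 Bond=-183.9298
(2,0): Delta=1.0000 Bond=-207.8407
(2,1): Delta=1.0000 Bond=-207.8407
(2,2): Delta=1.0000 Bond=-207.8407
V0=37.2302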